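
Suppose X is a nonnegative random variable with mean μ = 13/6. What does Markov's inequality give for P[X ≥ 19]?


μ = E[X] = 13/6, a = 19.
Markov: P[X ≥ 19] ≤ μ/a = (13/6)/19 = 13/114.
Numerically: ≈ 0.114.
(Since a = 19 > μ = 2.167, the bound 13/114 is < 1 and informative.)

P[X ≥ 19] ≤ 13/114 ≈ 0.114.


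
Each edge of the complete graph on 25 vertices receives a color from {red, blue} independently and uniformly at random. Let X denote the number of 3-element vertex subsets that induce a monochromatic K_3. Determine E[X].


Let X = Σ_S X_S over the C(25, 3) = 2300 subsets S of size 3, where X_S = 1 if the K_3 on S is monochromatic.
For a fixed S, the K_3 on S has C(3, 2) = 3 edges. P[all 3 edges red] = (1/2)^3, and likewise for blue, so P[monochromatic] = 2·(1/2)^3 = 2^{1 − 3} = 1/4.
By linearity of expectation: E[X] = C(25, 3) · 2^{1 − 3} = 2300 · 1/4 = 575.
Numerically: E[X] ≈ 575.000000.

E[X] = C(25,3)·2^(1−C(3,2)) = 575 ≈ 575.000000.


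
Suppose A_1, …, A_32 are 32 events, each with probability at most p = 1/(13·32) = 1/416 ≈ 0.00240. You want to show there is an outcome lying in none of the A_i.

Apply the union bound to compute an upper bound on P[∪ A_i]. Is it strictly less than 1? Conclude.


Union bound: P[∪_{i=1}^{32} A_i] ≤ Σ_i P[A_i] ≤ 32·p = 32·(1/416) = 1/13.
Numerically: 1/13 ≈ 0.07692.
Is 1/13 < 1? YES.
Since P[∪ A_i] ≤ 1/13 < 1, the complement has P[∩ A_i^c] ≥ 1 − 1/13 = 12/13 > 0, so some outcome avoids every A_i.

32·p = 1/13 ≈ 0.07692; existence CERTIFIED by the union bound.


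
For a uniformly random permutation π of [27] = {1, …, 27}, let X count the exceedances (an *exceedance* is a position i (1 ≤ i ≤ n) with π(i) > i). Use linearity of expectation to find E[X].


Write X = Σ_{i=1}^{27} X_i, where X_i = 1_{π(i) > i}.
For each fixed i, π(i) is uniform over {1, …, 27} (marginal of a uniform permutation), so P[π(i) > i] = (n − i)/n. Summing: Σ_{i=1}^{27} (n − i)/n = (0 + 1 + … + 26)/27 = 27(27 − 1)/(2·27) = (27 − 1)/2.
Hence E[X] = Σ_{i=1}^{27} (27 − i)/27 = 13 ≈ 13.00000.

E[X] = 13 = 13.00000.


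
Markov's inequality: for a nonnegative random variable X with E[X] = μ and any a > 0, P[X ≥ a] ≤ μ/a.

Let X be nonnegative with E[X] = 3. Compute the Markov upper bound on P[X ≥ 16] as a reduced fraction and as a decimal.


μ = E[X] = 3, a = 16.
Markov: P[X ≥ 16] ≤ μ/a = (3)/16 = 3/16.
Numerically: ≈ 0.188.
(Since a = 16 > μ = 3.000, the bound 3/16 is < 1 and informative.)

P[X ≥ 16] ≤ 3/16 ≈ 0.188.


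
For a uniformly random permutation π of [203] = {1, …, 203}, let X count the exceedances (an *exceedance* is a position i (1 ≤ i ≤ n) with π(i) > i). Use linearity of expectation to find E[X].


Write X = Σ_{i=1}^{203} X_i, where X_i = 1_{π(i) > i}.
For each fixed i, π(i) is uniform over {1, …, 203} (marginal of a uniform permutation), so P[π(i) > i] = (n − i)/n. Summing: Σ_{i=1}^{203} (n − i)/n = (0 + 1 + … + 202)/203 = 203(203 − 1)/(2·203) = (203 − 1)/2.
Hence E[X] = Σ_{i=1}^{203} (203 − i)/203 = 101 ≈ 101.000.

E[X] = 101 = 101.000.


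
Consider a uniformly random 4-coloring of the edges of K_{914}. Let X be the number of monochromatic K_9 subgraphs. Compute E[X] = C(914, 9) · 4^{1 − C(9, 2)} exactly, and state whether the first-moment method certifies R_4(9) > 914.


E[X] = C(914, 9) · 4^{1 − 36} = 1179217089587653905932 · 4^{−35} = 1179217089587653905932/1180591620717411303424.
As a reduced fraction: E[X] = 294804272396913476483/295147905179352825856 ≈ 0.999.
Is E[X] < 1? YES.
Since E[X] < 1, there exists a 4-coloring of K_{914} with no monochromatic K_9; hence R_4(9) > 914.

E[X] = 294804272396913476483/295147905179352825856 ≈ 0.999; E[X] < 1, so R_4(9) > 914.


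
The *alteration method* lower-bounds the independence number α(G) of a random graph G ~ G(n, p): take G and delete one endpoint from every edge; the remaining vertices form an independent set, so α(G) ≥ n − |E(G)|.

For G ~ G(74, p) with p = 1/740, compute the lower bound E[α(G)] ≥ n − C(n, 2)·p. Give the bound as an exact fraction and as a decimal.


E[|E(G)|] = C(74, 2)·p = 2701 · (1/740) = 73/20.
E[α(G)] ≥ n − E[|E(G)|] = 74 − 73/20 = 1407/20.
Numerically: ≈ 70.350000.
(This is only a lower bound; the true E[α(G)] may be larger.)

E[α(G)] ≥ 1407/20 ≈ 70.350000.


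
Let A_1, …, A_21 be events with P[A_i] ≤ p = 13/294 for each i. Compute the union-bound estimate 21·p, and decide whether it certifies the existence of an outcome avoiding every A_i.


Union bound: P[∪_{i=1}^{21} A_i] ≤ Σ_i P[A_i] ≤ 21·p = 21·(13/294) = 13/14.
Numerically: 13/14 ≈ 0.9285714.
Is 13/14 < 1? YES.
Since P[∪ A_i] ≤ 13/14 < 1, the complement has P[∩ A_i^c] ≥ 1 − 13/14 = 1/14 > 0, so some outcome avoids every A_i.

21·p = 13/14 ≈ 0.9285714; existence CERTIFIED by the union bound.


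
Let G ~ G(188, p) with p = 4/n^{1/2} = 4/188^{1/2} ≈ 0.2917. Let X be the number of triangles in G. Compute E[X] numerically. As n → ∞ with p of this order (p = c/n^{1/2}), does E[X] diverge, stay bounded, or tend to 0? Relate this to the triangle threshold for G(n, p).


Number of potential triangles: C(188, 3) = 1089836.
Each occurs with probability p³ ≈ (0.2917)³ ≈ 2.482808e-02.
By linearity: E[X] = C(188, 3)·p³ ≈ 1089836 · 2.482808e-02 ≈ 27058.5394.
Since α = 1/2 < 1, p = c/n^{1/2} ≫ 1/n is above the triangle threshold p ~ 1/n. Asymptotically E[X] ~ (c³/6)·n^{3(1−α)} = (4³/6)·n^{1.5} → ∞; triangles are abundant w.h.p.

E[X] ≈ 27058.5394; in regime p = Θ(1/n^{1/2}) E[X] diverges (above the triangle threshold p ~ 1/n).


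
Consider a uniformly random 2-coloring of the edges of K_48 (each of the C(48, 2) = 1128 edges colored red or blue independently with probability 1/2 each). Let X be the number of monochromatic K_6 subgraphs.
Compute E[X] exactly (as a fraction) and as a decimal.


Let X = Σ_S X_S over the C(48, 6) = 12271512 subsets S of size 6, where X_S = 1 if the K_6 on S is monochromatic.
For a fixed S, the K_6 on S has C(6, 2) = 15 edges. P[all 15 edges red] = (1/2)^15, and likewise for blue, so P[monochromatic] = 2·(1/2)^15 = 2^{1 − 15} = 1/16384.
By linearity of expectation: E[X] = C(48, 6) · 2^{1 − 15} = 12271512 · 1/16384 = 1533939/2048.
Numerically: E[X] ≈ 748.9937.

E[X] = C(48,6)·2^(1−C(6,2)) = 1533939/2048 ≈ 748.9937.


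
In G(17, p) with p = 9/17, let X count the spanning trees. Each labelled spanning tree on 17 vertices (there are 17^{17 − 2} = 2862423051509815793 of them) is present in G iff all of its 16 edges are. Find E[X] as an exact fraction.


K_17 has 17^{17 − 2} = 2862423051509815793 labelled spanning trees.
For each such spanning tree H, let X_H = 1 if all 16 edges of H are present in G. Then P[X_H = 1] = p^{16} = (9/17)^{16} = 1853020188851841/48661191875666868481.
Summing the indicators: E[X] = Σ_H E[X_H] = 2862423051509815793 · p^{16} = 2862423051509815793 · 1853020188851841/48661191875666868481 = 1853020188851841/17.
Numerically: E[X] ≈ 1.09e+14.

E[X] = 2862423051509815793 · (9/17)^{16} = 1853020188851841/17 ≈ 1.09e+14.


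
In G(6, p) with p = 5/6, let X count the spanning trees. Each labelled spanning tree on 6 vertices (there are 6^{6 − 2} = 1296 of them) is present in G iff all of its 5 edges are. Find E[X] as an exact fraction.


K_6 has 6^{6 − 2} = 1296 labelled spanning trees.
For each such spanning tree H, let X_H = 1 if all 5 edges of H are present in G. Then P[X_H = 1] = p^{5} = (5/6)^{5} = 3125/7776.
Summing the indicators: E[X] = Σ_H E[X_H] = 1296 · p^{5} = 1296 · 3125/7776 = 3125/6.
Numerically: E[X] ≈ 520.8.

E[X] = 1296 · (5/6)^{5} = 3125/6 ≈ 520.8.


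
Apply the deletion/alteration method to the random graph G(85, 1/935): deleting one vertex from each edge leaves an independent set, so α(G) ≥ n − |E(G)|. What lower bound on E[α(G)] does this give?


E[|E(G)|] = C(85, 2)·p = 3570 · (1/935) = 42/11.
E[α(G)] ≥ n − E[|E(G)|] = 85 − 42/11 = 893/11.
Numerically: ≈ 81.181818.
(This is only a lower bound; the true E[α(G)] may be larger.)

E[α(G)] ≥ 893/11 ≈ 81.181818.


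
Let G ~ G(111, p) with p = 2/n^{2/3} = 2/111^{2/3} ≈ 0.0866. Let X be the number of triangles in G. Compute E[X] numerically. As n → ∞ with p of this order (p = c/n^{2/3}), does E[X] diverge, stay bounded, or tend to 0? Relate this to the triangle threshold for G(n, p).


Number of potential triangles: C(111, 3) = 221815.
Each occurs with probability p³ ≈ (0.0866)³ ≈ 6.49298e-04.
By linearity: E[X] = C(111, 3)·p³ ≈ 221815 · 6.49298e-04 ≈ 144.024.
Since α = 2/3 < 1, p = c/n^{2/3} ≫ 1/n is above the triangle threshold p ~ 1/n. Asymptotically E[X] ~ (c³/6)·n^{3(1−α)} = (2³/6)·n^{1} → ∞; triangles are abundant w.h.p.

E[X] ≈ 144.024; in regime p = Θ(1/n^{2/3}) E[X] diverges (above the triangle threshold p ~ 1/n).


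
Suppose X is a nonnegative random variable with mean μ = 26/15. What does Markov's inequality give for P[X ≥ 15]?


μ = E[X] = 26/15, a = 15.
Markov: P[X ≥ 15] ≤ μ/a = (26/15)/15 = 26/225.
Numerically: ≈ 0.115556.
(Since a = 15 > μ = 1.733333, the bound 26/225 is < 1 and informative.)

P[X ≥ 15] ≤ 26/225 ≈ 0.115556.


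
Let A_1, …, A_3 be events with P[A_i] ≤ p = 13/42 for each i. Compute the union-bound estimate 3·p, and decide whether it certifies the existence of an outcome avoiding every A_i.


Union bound: P[∪_{i=1}^{3} A_i] ≤ Σ_i P[A_i] ≤ 3·p = 3·(13/42) = 13/14.
Numerically: 13/14 ≈ 0.929.
Is 13/14 < 1? YES.
Since P[∪ A_i] ≤ 13/14 < 1, the complement has P[∩ A_i^c] ≥ 1 − 13/14 = 1/14 > 0, so some outcome avoids every A_i.

3·p = 13/14 ≈ 0.929; existence CERTIFIED by the union bound.


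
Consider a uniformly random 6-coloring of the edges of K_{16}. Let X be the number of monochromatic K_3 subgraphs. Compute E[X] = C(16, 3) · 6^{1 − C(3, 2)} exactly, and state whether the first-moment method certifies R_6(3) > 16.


E[X] = C(16, 3) · 6^{1 − 3} = 560 · 6^{−2} = 560/36.
As a reduced fraction: E[X] = 140/9 ≈ 15.55556.
Is E[X] < 1? NO.
Since E[X] ≥ 1, the first-moment bound is inconclusive at n = 16; it does NOT by itself certify R_6(3) > 16.

E[X] = 140/9 ≈ 15.55556; E[X] ≥ 1; first-moment method inconclusive here.


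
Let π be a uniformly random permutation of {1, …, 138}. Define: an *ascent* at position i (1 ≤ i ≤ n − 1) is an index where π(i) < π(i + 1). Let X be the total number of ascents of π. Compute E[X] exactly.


Write X = Σ X_I over i = 1, …, 137, with X_I the indicator of one ascent.
There are 137 indicators.
For each fixed i, the pair (π(i), π(i+1)) is a uniformly random ordered pair of distinct values from {1, …, 138}; by symmetry P[π(i) < π(i+1)] = 1/2.
By linearity: E[X] = 137 · (1/2) = (138 − 1) · (1/2) = 137/2 ≈ 68.50000.

E[X] = 137/2 = 68.50000.


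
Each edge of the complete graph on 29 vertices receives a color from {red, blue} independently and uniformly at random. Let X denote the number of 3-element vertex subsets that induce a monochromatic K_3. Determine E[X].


Let X = Σ_S X_S over the C(29, 3) = 3654 subsets S of size 3, where X_S = 1 if the K_3 on S is monochromatic.
For a fixed S, the K_3 on S has C(3, 2) = 3 edges. P[all 3 edges red] = (1/2)^3, and likewise for blue, so P[monochromatic] = 2·(1/2)^3 = 2^{1 − 3} = 1/4.
By linearity of expectation: E[X] = C(29, 3) · 2^{1 − 3} = 3654 · 1/4 = 1827/2.
Numerically: E[X] ≈ 913.500000.

E[X] = C(29,3)·2^(1−C(3,2)) = 1827/2 ≈ 913.500000.


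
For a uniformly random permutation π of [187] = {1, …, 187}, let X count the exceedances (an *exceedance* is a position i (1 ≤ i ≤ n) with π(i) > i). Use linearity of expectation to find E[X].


Write X = Σ_{i=1}^{187} X_i, where X_i = 1_{π(i) > i}.
For each fixed i, π(i) is uniform over {1, …, 187} (marginal of a uniform permutation), so P[π(i) > i] = (n − i)/n. Summing: Σ_{i=1}^{187} (n − i)/n = (0 + 1 + … + 186)/187 = 187(187 − 1)/(2·187) = (187 − 1)/2.
Hence E[X] = Σ_{i=1}^{187} (187 − i)/187 = 93 ≈ 93.000.

E[X] = 93 = 93.000.


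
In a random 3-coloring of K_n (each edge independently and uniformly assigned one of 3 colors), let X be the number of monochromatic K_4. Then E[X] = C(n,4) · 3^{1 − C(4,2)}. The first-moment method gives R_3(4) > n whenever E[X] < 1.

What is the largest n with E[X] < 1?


We need C(n, 4) · 3^{1 − 6} < 1, i.e. C(n, 4) < 3^{6 − 1} = 243.
Check values of n near the boundary:
  n = 7: C(7, 4) = 35; 35 < 243? YES
  n = 8: C(8, 4) = 70; 70 < 243? YES
  n = 9: C(9, 4) = 126; 126 < 243? YES
  n = 10: C(10, 4) = 210; 210 < 243? YES
  n = 11: C(11, 4) = 330; 330 < 243? NO
  n = 12: C(12, 4) = 495; 495 < 243? NO
The largest n with C(n, 4) < 243 is n = 10 (where E[X] = 70/81 ≈ 0.8642). Hence R_3(4) > 10, i.e. R_3(4) ≥ 11.

Largest n = 10; hence R_3(4) > 10.


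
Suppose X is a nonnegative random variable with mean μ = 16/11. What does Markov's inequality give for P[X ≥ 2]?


μ = E[X] = 16/11, a = 2.
Markov: P[X ≥ 2] ≤ μ/a = (16/11)/2 = 8/11.
Numerically: ≈ 0.72727.
(Since a = 2 > μ = 1.45455, the bound 8/11 is < 1 and informative.)

P[X ≥ 2] ≤ 8/11 ≈ 0.72727.


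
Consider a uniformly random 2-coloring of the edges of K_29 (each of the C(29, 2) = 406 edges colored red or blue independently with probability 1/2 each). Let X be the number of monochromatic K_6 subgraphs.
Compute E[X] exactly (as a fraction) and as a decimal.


Let X = Σ_S X_S over the C(29, 6) = 475020 subsets S of size 6, where X_S = 1 if the K_6 on S is monochromatic.
For a fixed S, the K_6 on S has C(6, 2) = 15 edges. P[all 15 edges red] = (1/2)^15, and likewise for blue, so P[monochromatic] = 2·(1/2)^15 = 2^{1 − 15} = 1/16384.
By linearity of expectation: E[X] = C(29, 6) · 2^{1 − 15} = 475020 · 1/16384 = 118755/4096.
Numerically: E[X] ≈ 28.99292.

E[X] = C(29,6)·2^(1−C(6,2)) = 118755/4096 ≈ 28.99292.


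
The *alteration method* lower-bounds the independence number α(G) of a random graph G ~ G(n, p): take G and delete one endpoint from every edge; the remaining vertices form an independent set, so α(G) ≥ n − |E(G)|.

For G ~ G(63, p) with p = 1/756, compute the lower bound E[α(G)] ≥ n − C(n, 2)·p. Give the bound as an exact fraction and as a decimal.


E[|E(G)|] = C(63, 2)·p = 1953 · (1/756) = 31/12.
E[α(G)] ≥ n − E[|E(G)|] = 63 − 31/12 = 725/12.
Numerically: ≈ 60.4167.
(This is only a lower bound; the true E[α(G)] may be larger.)

E[α(G)] ≥ 725/12 ≈ 60.4167.


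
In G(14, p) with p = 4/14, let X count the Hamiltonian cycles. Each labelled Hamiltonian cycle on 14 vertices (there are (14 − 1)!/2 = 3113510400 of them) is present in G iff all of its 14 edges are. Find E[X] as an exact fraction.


K_14 has (14 − 1)!/2 = 3113510400 labelled Hamiltonian cycles.
For each such Hamiltonian cycle H, let X_H = 1 if all 14 edges of H are present in G. Then P[X_H = 1] = p^{14} = (2/7)^{14} = 16384/678223072849.
Summing the indicators: E[X] = Σ_H E[X_H] = 3113510400 · p^{14} = 3113510400 · 16384/678223072849 = 7287393484800/96889010407.
Numerically: E[X] ≈ 75.21.

E[X] = 3113510400 · (2/7)^{14} = 7287393484800/96889010407 ≈ 75.21.


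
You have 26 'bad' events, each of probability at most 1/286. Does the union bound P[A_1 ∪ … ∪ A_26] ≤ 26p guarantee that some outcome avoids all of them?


Union bound: P[∪_{i=1}^{26} A_i] ≤ Σ_i P[A_i] ≤ 26·p = 26·(1/286) = 1/11.
Numerically: 1/11 ≈ 0.09091.
Is 1/11 < 1? YES.
Since P[∪ A_i] ≤ 1/11 < 1, the complement has P[∩ A_i^c] ≥ 1 − 1/11 = 10/11 > 0, so some outcome avoids every A_i.

26·p = 1/11 ≈ 0.09091; existence CERTIFIED by the union bound.


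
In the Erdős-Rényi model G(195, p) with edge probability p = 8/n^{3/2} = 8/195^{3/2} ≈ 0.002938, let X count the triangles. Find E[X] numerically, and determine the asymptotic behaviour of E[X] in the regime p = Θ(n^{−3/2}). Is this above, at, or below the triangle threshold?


Number of potential triangles: C(195, 3) = 1216865.
Each occurs with probability p³ ≈ (0.002938)³ ≈ 2.535795e-08.
By linearity: E[X] = C(195, 3)·p³ ≈ 1216865 · 2.535795e-08 ≈ 0.0309.
Since α = 3/2 > 1, p = c/n^{3/2} = o(1/n) is below the triangle threshold p ~ 1/n. Asymptotically E[X] ~ (c³/6)·n^{3(1−α)} = (8³/6)·n^{-1.5} → 0, so by Markov's inequality G has no triangles w.h.p.

E[X] ≈ 0.0309; in regime p = Θ(1/n^{3/2}) E[X] tends to 0 (below the triangle threshold p ~ 1/n).


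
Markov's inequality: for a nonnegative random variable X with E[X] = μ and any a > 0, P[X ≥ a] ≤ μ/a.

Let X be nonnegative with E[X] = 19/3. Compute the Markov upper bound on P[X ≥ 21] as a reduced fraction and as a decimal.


μ = E[X] = 19/3, a = 21.
Markov: P[X ≥ 21] ≤ μ/a = (19/3)/21 = 19/63.
Numerically: ≈ 0.30159.
(Since a = 21 > μ = 6.33333, the bound 19/63 is < 1 and informative.)

P[X ≥ 21] ≤ 19/63 ≈ 0.30159.


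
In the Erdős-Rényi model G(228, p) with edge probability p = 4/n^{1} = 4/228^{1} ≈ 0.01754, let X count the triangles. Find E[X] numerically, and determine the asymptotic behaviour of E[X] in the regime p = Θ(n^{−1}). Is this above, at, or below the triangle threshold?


Number of potential triangles: C(228, 3) = 1949476.
Each occurs with probability p³ ≈ (0.01754)³ ≈ 5.399772e-06.
By linearity: E[X] = C(228, 3)·p³ ≈ 1949476 · 5.399772e-06 ≈ 10.5267.
Here α = 1, so p = 4/n is exactly at the triangle threshold p ~ 1/n. Asymptotically E[X] → c³/6 = 4³/6 = 32/3 ≈ 10.6667, a bounded constant. In this regime the triangle count is asymptotically Poisson(c³/6).

E[X] ≈ 10.5267; in regime p = Θ(1/n^{1}) E[X] stays bounded (at the triangle threshold p ~ 1/n).


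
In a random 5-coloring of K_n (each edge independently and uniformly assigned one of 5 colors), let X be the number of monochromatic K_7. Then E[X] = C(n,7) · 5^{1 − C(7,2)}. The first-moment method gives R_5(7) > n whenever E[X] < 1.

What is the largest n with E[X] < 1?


We need C(n, 7) · 5^{1 − 21} < 1, i.e. C(n, 7) < 5^{21 − 1} = 95367431640625.
Check values of n near the boundary:
  n = 337: C(337, 7) = 91989916924632; 91989916924632 < 95367431640625? YES
  n = 338: C(338, 7) = 93935323022736; 93935323022736 < 95367431640625? YES
  n = 339: C(339, 7) = 95915887062372; 95915887062372 < 95367431640625? NO
The largest n with C(n, 7) < 95367431640625 is n = 338 (where E[X] = 93935323022736/95367431640625 ≈ 0.984983). Hence R_5(7) > 338, i.e. R_5(7) ≥ 339.

Largest n = 338; hence R_5(7) > 338.


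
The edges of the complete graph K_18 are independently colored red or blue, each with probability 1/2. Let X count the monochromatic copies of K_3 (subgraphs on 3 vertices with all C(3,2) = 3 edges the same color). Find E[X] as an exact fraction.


Let X = Σ_S X_S over the C(18, 3) = 816 subsets S of size 3, where X_S = 1 if the K_3 on S is monochromatic.
For a fixed S, the K_3 on S has C(3, 2) = 3 edges. P[all 3 edges red] = (1/2)^3, and likewise for blue, so P[monochromatic] = 2·(1/2)^3 = 2^{1 − 3} = 1/4.
By linearity of expectation: E[X] = C(18, 3) · 2^{1 − 3} = 816 · 1/4 = 204.
Numerically: E[X] ≈ 204.000.

E[X] = C(18,3)·2^(1−C(3,2)) = 204 ≈ 204.000.


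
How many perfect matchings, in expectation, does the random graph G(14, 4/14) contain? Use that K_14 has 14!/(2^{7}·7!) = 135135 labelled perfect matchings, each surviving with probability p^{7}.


K_14 has 14!/(2^{7}·7!) = 135135 labelled perfect matchings.
For each such perfect matching H, let X_H = 1 if all 7 edges of H are present in G. Then P[X_H = 1] = p^{7} = (2/7)^{7} = 128/823543.
By linearity: E[X] = Σ_H E[X_H] = 135135 · p^{7} = 135135 · 128/823543 = 2471040/117649.
Numerically: E[X] ≈ 21.0035.

E[X] = 135135 · (2/7)^{7} = 2471040/117649 ≈ 21.0035.


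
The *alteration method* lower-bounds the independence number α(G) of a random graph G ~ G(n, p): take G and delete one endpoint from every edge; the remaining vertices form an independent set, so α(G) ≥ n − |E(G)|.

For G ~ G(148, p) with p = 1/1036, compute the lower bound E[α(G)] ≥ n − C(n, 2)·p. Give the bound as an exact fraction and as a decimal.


E[|E(G)|] = C(148, 2)·p = 10878 · (1/1036) = 21/2.
E[α(G)] ≥ n − E[|E(G)|] = 148 − 21/2 = 275/2.
Numerically: ≈ 137.500000.
(This is only a lower bound; the true E[α(G)] may be larger.)

E[α(G)] ≥ 275/2 ≈ 137.500000.


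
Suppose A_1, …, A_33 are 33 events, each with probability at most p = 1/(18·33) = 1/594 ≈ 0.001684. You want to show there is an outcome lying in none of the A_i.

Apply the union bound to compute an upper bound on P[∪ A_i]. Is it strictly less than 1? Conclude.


Union bound: P[∪_{i=1}^{33} A_i] ≤ Σ_i P[A_i] ≤ 33·p = 33·(1/594) = 1/18.
Numerically: 1/18 ≈ 0.055556.
Is 1/18 < 1? YES.
Since P[∪ A_i] ≤ 1/18 < 1, the complement has P[∩ A_i^c] ≥ 1 − 1/18 = 17/18 > 0, so some outcome avoids every A_i.

33·p = 1/18 ≈ 0.055556; existence CERTIFIED by the union bound.


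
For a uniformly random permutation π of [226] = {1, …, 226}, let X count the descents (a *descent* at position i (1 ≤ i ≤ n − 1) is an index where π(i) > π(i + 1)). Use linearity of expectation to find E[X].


Write X = Σ X_I over i = 1, …, 225, with X_I the indicator of one descent.
There are 225 indicators.
For each fixed i, the pair (π(i), π(i+1)) is a uniformly random ordered pair of distinct values from {1, …, 226}; by symmetry P[π(i) > π(i+1)] = 1/2.
By linearity: E[X] = 225 · (1/2) = (226 − 1) · (1/2) = 225/2 ≈ 112.5000.

E[X] = 225/2 = 112.5000.


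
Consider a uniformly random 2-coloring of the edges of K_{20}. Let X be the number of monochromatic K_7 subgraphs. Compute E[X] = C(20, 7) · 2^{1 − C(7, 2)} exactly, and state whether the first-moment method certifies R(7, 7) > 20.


E[X] = C(20, 7) · 2^{1 − 21} = 77520 · 2^{−20} = 77520/1048576.
As a reduced fraction: E[X] = 4845/65536 ≈ 0.0739.
Is E[X] < 1? YES.
Since E[X] < 1, there exists a 2-coloring of K_{20} with no monochromatic K_7; hence R(7, 7) > 20.

E[X] = 4845/65536 ≈ 0.0739; E[X] < 1, so R(7, 7) > 20.


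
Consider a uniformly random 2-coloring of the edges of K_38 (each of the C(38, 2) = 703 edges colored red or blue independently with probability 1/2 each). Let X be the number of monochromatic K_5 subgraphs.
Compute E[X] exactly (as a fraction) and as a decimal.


Let X = Σ_S X_S over the C(38, 5) = 501942 subsets S of size 5, where X_S = 1 if the K_5 on S is monochromatic.
For a fixed S, the K_5 on S has C(5, 2) = 10 edges. P[all 10 edges red] = (1/2)^10, and likewise for blue, so P[monochromatic] = 2·(1/2)^10 = 2^{1 − 10} = 1/512.
By linearity of expectation: E[X] = C(38, 5) · 2^{1 − 10} = 501942 · 1/512 = 250971/256.
Numerically: E[X] ≈ 980.35547.

E[X] = C(38,5)·2^(1−C(5,2)) = 250971/256 ≈ 980.35547.


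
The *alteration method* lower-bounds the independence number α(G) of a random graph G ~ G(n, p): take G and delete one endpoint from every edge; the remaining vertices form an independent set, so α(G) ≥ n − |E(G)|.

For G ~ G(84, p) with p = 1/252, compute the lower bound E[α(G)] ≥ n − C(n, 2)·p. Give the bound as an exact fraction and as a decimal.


E[|E(G)|] = C(84, 2)·p = 3486 · (1/252) = 83/6.
E[α(G)] ≥ n − E[|E(G)|] = 84 − 83/6 = 421/6.
Numerically: ≈ 70.166667.
(This is only a lower bound; the true E[α(G)] may be larger.)

E[α(G)] ≥ 421/6 ≈ 70.166667.


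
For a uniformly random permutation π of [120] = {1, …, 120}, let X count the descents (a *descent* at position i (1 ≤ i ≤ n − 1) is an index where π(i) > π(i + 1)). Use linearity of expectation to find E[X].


Write X = Σ X_I over i = 1, …, 119, with X_I the indicator of one descent.
There are 119 indicators.
For each fixed i, the pair (π(i), π(i+1)) is a uniformly random ordered pair of distinct values from {1, …, 120}; by symmetry P[π(i) > π(i+1)] = 1/2.
By linearity: E[X] = 119 · (1/2) = (120 − 1) · (1/2) = 119/2 ≈ 59.50000.

E[X] = 119/2 = 59.50000.


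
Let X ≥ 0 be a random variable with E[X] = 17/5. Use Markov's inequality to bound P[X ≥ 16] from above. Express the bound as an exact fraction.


μ = E[X] = 17/5, a = 16.
Markov: P[X ≥ 16] ≤ μ/a = (17/5)/16 = 17/80.
Numerically: ≈ 0.212.
(Since a = 16 > μ = 3.400, the bound 17/80 is < 1 and informative.)

P[X ≥ 16] ≤ 17/80 ≈ 0.212.


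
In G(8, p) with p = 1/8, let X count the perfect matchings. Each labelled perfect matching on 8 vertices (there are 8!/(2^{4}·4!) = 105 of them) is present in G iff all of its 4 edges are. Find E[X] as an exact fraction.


K_8 has 8!/(2^{4}·4!) = 105 labelled perfect matchings.
For each such perfect matching H, let X_H = 1 if all 4 edges of H are present in G. Then P[X_H = 1] = p^{4} = (1/8)^{4} = 1/4096.
Summing the indicators: E[X] = Σ_H E[X_H] = 105 · p^{4} = 105 · 1/4096 = 105/4096.
Numerically: E[X] ≈ 0.02563.

E[X] = 105 · (1/8)^{4} = 105/4096 ≈ 0.02563.


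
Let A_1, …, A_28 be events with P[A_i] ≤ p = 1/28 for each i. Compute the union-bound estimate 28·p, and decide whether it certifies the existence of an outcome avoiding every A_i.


Union bound: P[∪_{i=1}^{28} A_i] ≤ Σ_i P[A_i] ≤ 28·p = 28·(1/28) = 1.
Numerically: 1 ≈ 1.00000.
Is 1 < 1? NO.
Since the bound 1 is ≥ 1, the union bound is uninformative here; it does NOT by itself certify existence.

28·p = 1 ≈ 1.00000; existence NOT certified by the union bound.


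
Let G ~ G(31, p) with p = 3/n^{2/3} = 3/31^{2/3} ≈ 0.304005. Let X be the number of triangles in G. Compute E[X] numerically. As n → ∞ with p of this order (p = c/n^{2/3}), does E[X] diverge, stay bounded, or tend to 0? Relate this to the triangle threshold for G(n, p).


Number of potential triangles: C(31, 3) = 4495.
Each occurs with probability p³ ≈ (0.304005)³ ≈ 2.80957336e-02.
By linearity: E[X] = C(31, 3)·p³ ≈ 4495 · 2.80957336e-02 ≈ 126.290323.
Since α = 2/3 < 1, p = c/n^{2/3} ≫ 1/n is above the triangle threshold p ~ 1/n. Asymptotically E[X] ~ (c³/6)·n^{3(1−α)} = (3³/6)·n^{1} → ∞; triangles are abundant w.h.p.

E[X] ≈ 126.290323; in regime p = Θ(1/n^{2/3}) E[X] diverges (above the triangle threshold p ~ 1/n).


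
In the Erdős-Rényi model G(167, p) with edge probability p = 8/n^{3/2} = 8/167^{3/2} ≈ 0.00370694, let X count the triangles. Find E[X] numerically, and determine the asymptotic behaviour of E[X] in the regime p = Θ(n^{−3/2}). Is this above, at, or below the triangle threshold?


Number of potential triangles: C(167, 3) = 762355.
Each occurs with probability p³ ≈ (0.00370694)³ ≈ 5.09384635e-08.
By linearity: E[X] = C(167, 3)·p³ ≈ 762355 · 5.09384635e-08 ≈ 0.038833.
Since α = 3/2 > 1, p = c/n^{3/2} = o(1/n) is below the triangle threshold p ~ 1/n. Asymptotically E[X] ~ (c³/6)·n^{3(1−α)} = (8³/6)·n^{-1.5} → 0, so by Markov's inequality G has no triangles w.h.p.

E[X] ≈ 0.038833; in regime p = Θ(1/n^{3/2}) E[X] tends to 0 (below the triangle threshold p ~ 1/n).


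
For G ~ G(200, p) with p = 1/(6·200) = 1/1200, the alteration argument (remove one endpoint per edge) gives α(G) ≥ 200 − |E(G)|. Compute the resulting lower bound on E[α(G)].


E[|E(G)|] = C(200, 2)·p = 19900 · (1/1200) = 199/12.
E[α(G)] ≥ n − E[|E(G)|] = 200 − 199/12 = 2201/12.
Numerically: ≈ 183.416667.
(This is only a lower bound; the true E[α(G)] may be larger.)

E[α(G)] ≥ 2201/12 ≈ 183.416667.


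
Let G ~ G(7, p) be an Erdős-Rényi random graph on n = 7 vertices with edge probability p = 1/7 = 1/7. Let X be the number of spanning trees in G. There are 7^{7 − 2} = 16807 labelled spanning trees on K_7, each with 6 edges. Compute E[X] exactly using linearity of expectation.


K_7 has 7^{7 − 2} = 16807 labelled spanning trees.
For each such spanning tree H, let X_H = 1 if all 6 edges of H are present in G. Then P[X_H = 1] = p^{6} = (1/7)^{6} = 1/117649.
By linearity: E[X] = Σ_H E[X_H] = 16807 · p^{6} = 16807 · 1/117649 = 1/7.
Numerically: E[X] ≈ 0.142857.

E[X] = 16807 · (1/7)^{6} = 1/7 ≈ 0.142857.


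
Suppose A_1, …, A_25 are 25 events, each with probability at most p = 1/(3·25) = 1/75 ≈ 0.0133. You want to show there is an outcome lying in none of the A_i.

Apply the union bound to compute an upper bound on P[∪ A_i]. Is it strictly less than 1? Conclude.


Union bound: P[∪_{i=1}^{25} A_i] ≤ Σ_i P[A_i] ≤ 25·p = 25·(1/75) = 1/3.
Numerically: 1/3 ≈ 0.3333.
Is 1/3 < 1? YES.
Since P[∪ A_i] ≤ 1/3 < 1, the complement has P[∩ A_i^c] ≥ 1 − 1/3 = 2/3 > 0, so some outcome avoids every A_i.

25·p = 1/3 ≈ 0.3333; existence CERTIFIED by the union bound.


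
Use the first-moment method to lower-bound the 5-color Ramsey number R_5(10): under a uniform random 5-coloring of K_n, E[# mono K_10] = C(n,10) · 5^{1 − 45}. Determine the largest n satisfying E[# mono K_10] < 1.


We need C(n, 10) · 5^{1 − 45} < 1, i.e. C(n, 10) < 5^{45 − 1} = 5684341886080801486968994140625.
Check values of n near the boundary:
  n = 5386: C(5386, 10) = 5613966214234562222231428510561; 5613966214234562222231428510561 < 5684341886080801486968994140625? YES
  n = 5387: C(5387, 10) = 5624406917627224603154306376491; 5624406917627224603154306376491 < 5684341886080801486968994140625? YES
  n = 5388: C(5388, 10) = 5634865093375880654852250419586; 5634865093375880654852250419586 < 5684341886080801486968994140625? YES
  n = 5389: C(5389, 10) = 5645340767466558997768874792926; 5645340767466558997768874792926 < 5684341886080801486968994140625? YES
  n = 5390: C(5390, 10) = 5655833965919099070255434039753; 5655833965919099070255434039753 < 5684341886080801486968994140625? YES
  n = 5391: C(5391, 10) = 5666344714787188828795213697883; 5666344714787188828795213697883 < 5684341886080801486968994140625? YES
  n = 5392: C(5392, 10) = 5676873040158402483252283957448; 5676873040158402483252283957448 < 5684341886080801486968994140625? YES
  n = 5393: C(5393, 10) = 5687418968154238267170642278008; 5687418968154238267170642278008 < 5684341886080801486968994140625? NO
The largest n with C(n, 10) < 5684341886080801486968994140625 is n = 5392 (where E[X] = 5676873040158402483252283957448/5684341886080801486968994140625 ≈ 0.999). Hence R_5(10) > 5392, i.e. R_5(10) ≥ 5393.

Largest n = 5392; hence R_5(10) > 5392.


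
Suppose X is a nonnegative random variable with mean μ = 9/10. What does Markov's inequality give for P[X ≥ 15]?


μ = E[X] = 9/10, a = 15.
Markov: P[X ≥ 15] ≤ μ/a = (9/10)/15 = 3/50.
Numerically: ≈ 0.060000.
(Since a = 15 > μ = 0.900000, the bound 3/50 is < 1 and informative.)

P[X ≥ 15] ≤ 3/50 ≈ 0.060000.


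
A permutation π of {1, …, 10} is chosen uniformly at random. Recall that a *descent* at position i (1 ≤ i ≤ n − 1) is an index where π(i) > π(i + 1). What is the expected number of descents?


Write X = Σ X_I over i = 1, …, 9, with X_I the indicator of one descent.
There are 9 indicators.
For each fixed i, the pair (π(i), π(i+1)) is a uniformly random ordered pair of distinct values from {1, …, 10}; by symmetry P[π(i) > π(i+1)] = 1/2.
By linearity: E[X] = 9 · (1/2) = (10 − 1) · (1/2) = 9/2 ≈ 4.500.

E[X] = 9/2 = 4.500.


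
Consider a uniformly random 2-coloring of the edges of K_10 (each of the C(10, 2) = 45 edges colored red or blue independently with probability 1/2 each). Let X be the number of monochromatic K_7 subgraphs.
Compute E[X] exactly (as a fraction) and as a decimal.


Let X = Σ_S X_S over the C(10, 7) = 120 subsets S of size 7, where X_S = 1 if the K_7 on S is monochromatic.
For a fixed S, the K_7 on S has C(7, 2) = 21 edges. P[all 21 edges red] = (1/2)^21, and likewise for blue, so P[monochromatic] = 2·(1/2)^21 = 2^{1 − 21} = 1/1048576.
By linearity of expectation: E[X] = C(10, 7) · 2^{1 − 21} = 120 · 1/1048576 = 15/131072.
Numerically: E[X] ≈ 0.000.

E[X] = C(10,7)·2^(1−C(7,2)) = 15/131072 ≈ 0.000.


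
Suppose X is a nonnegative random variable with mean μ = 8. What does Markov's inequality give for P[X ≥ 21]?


μ = E[X] = 8, a = 21.
Markov: P[X ≥ 21] ≤ μ/a = (8)/21 = 8/21.
Numerically: ≈ 0.38095.
(Since a = 21 > μ = 8.00000, the bound 8/21 is < 1 and informative.)

P[X ≥ 21] ≤ 8/21 ≈ 0.38095.


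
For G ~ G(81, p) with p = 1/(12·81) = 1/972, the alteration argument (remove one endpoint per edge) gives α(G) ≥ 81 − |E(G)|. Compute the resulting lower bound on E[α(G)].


E[|E(G)|] = C(81, 2)·p = 3240 · (1/972) = 10/3.
E[α(G)] ≥ n − E[|E(G)|] = 81 − 10/3 = 233/3.
Numerically: ≈ 77.6667.
(This is only a lower bound; the true E[α(G)] may be larger.)

E[α(G)] ≥ 233/3 ≈ 77.6667.


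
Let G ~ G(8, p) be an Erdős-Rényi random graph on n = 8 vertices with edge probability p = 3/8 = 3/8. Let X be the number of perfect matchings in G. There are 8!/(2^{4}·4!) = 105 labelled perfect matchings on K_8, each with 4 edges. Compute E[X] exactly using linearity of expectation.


K_8 has 8!/(2^{4}·4!) = 105 labelled perfect matchings.
For each such perfect matching H, let X_H = 1 if all 4 edges of H are present in G. Then P[X_H = 1] = p^{4} = (3/8)^{4} = 81/4096.
Summing the indicators: E[X] = Σ_H E[X_H] = 105 · p^{4} = 105 · 81/4096 = 8505/4096.
Numerically: E[X] ≈ 2.076.

E[X] = 105 · (3/8)^{4} = 8505/4096 ≈ 2.076.


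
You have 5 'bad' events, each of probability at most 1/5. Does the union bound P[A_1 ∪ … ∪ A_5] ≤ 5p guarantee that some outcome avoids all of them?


Union bound: P[∪_{i=1}^{5} A_i] ≤ Σ_i P[A_i] ≤ 5·p = 5·(1/5) = 1.
Numerically: 1 ≈ 1.000.
Is 1 < 1? NO.
Since the bound 1 is ≥ 1, the union bound is uninformative here; it does NOT by itself certify existence.

5·p = 1 ≈ 1.000; existence NOT certified by the union bound.


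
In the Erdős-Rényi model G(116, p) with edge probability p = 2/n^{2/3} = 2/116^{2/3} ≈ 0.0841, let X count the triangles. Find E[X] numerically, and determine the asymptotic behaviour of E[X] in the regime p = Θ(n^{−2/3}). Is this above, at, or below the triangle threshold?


Number of potential triangles: C(116, 3) = 253460.
Each occurs with probability p³ ≈ (0.0841)³ ≈ 5.94530e-04.
By linearity: E[X] = C(116, 3)·p³ ≈ 253460 · 5.94530e-04 ≈ 150.690.
Since α = 2/3 < 1, p = c/n^{2/3} ≫ 1/n is above the triangle threshold p ~ 1/n. Asymptotically E[X] ~ (c³/6)·n^{3(1−α)} = (2³/6)·n^{1} → ∞; triangles are abundant w.h.p.

E[X] ≈ 150.690; in regime p = Θ(1/n^{2/3}) E[X] diverges (above the triangle threshold p ~ 1/n).


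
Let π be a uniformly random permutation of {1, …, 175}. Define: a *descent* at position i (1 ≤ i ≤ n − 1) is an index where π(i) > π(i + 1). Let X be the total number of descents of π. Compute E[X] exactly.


Write X = Σ X_I over i = 1, …, 174, with X_I the indicator of one descent.
There are 174 indicators.
For each fixed i, the pair (π(i), π(i+1)) is a uniformly random ordered pair of distinct values from {1, …, 175}; by symmetry P[π(i) > π(i+1)] = 1/2.
By linearity: E[X] = 174 · (1/2) = (175 − 1) · (1/2) = 87 ≈ 87.0000.

E[X] = 87 = 87.0000.


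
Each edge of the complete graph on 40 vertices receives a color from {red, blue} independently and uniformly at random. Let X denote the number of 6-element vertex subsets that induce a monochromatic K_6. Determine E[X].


Let X = Σ_S X_S over the C(40, 6) = 3838380 subsets S of size 6, where X_S = 1 if the K_6 on S is monochromatic.
For a fixed S, the K_6 on S has C(6, 2) = 15 edges. P[all 15 edges red] = (1/2)^15, and likewise for blue, so P[monochromatic] = 2·(1/2)^15 = 2^{1 − 15} = 1/16384.
Summing: E[X] = C(40, 6) · 2^{1 − 15} = 3838380 · 1/16384 = 959595/4096.
Numerically: E[X] ≈ 234.2761.

E[X] = C(40,6)·2^(1−C(6,2)) = 959595/4096 ≈ 234.2761.


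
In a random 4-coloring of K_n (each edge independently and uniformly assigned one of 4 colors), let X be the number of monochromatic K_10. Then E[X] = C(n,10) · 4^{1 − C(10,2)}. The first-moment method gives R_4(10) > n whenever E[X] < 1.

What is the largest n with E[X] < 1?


We need C(n, 10) · 4^{1 − 45} < 1, i.e. C(n, 10) < 4^{45 − 1} = 309485009821345068724781056.
Check values of n near the boundary:
  n = 2022: C(2022, 10) = 307870445231474093395937796; 307870445231474093395937796 < 309485009821345068724781056? YES
  n = 2023: C(2023, 10) = 309399856285778485315440716; 309399856285778485315440716 < 309485009821345068724781056? YES
  n = 2024: C(2024, 10) = 310936101848269937576192656; 310936101848269937576192656 < 309485009821345068724781056? NO
  n = 2025: C(2025, 10) = 312479209053472269772600560; 312479209053472269772600560 < 309485009821345068724781056? NO
The largest n with C(n, 10) < 309485009821345068724781056 is n = 2023 (where E[X] = 77349964071444621328860179/77371252455336267181195264 ≈ 0.99972). Hence R_4(10) > 2023, i.e. R_4(10) ≥ 2024.

Largest n = 2023; hence R_4(10) > 2023.


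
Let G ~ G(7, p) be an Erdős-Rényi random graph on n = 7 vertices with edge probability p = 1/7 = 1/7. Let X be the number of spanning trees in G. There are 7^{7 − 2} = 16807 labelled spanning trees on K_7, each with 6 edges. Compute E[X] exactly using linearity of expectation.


K_7 has 7^{7 − 2} = 16807 labelled spanning trees.
For each such spanning tree H, let X_H = 1 if all 6 edges of H are present in G. Then P[X_H = 1] = p^{6} = (1/7)^{6} = 1/117649.
By linearity of expectation: E[X] = Σ_H E[X_H] = 16807 · p^{6} = 16807 · 1/117649 = 1/7.
Numerically: E[X] ≈ 0.143.

E[X] = 16807 · (1/7)^{6} = 1/7 ≈ 0.143.


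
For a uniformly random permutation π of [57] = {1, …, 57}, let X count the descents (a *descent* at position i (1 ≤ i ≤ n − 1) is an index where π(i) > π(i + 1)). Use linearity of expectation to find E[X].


Write X = Σ X_I over i = 1, …, 56, with X_I the indicator of one descent.
There are 56 indicators.
For each fixed i, the pair (π(i), π(i+1)) is a uniformly random ordered pair of distinct values from {1, …, 57}; by symmetry P[π(i) > π(i+1)] = 1/2.
By linearity: E[X] = 56 · (1/2) = (57 − 1) · (1/2) = 28 ≈ 28.000000.

E[X] = 28 = 28.000000.


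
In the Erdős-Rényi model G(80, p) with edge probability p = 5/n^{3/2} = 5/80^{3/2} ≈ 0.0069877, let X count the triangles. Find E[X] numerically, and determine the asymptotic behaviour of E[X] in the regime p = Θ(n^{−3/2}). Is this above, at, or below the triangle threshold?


Number of potential triangles: C(80, 3) = 82160.
Each occurs with probability p³ ≈ (0.0069877)³ ≈ 3.4119690e-07.
By linearity: E[X] = C(80, 3)·p³ ≈ 82160 · 3.4119690e-07 ≈ 0.02803.
Since α = 3/2 > 1, p = c/n^{3/2} = o(1/n) is below the triangle threshold p ~ 1/n. Asymptotically E[X] ~ (c³/6)·n^{3(1−α)} = (5³/6)·n^{-1.5} → 0, so by Markov's inequality G has no triangles w.h.p.

E[X] ≈ 0.02803; in regime p = Θ(1/n^{3/2}) E[X] tends to 0 (below the triangle threshold p ~ 1/n).


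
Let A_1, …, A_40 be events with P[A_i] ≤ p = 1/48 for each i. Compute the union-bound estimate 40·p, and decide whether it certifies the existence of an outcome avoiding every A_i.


Union bound: P[∪_{i=1}^{40} A_i] ≤ Σ_i P[A_i] ≤ 40·p = 40·(1/48) = 5/6.
Numerically: 5/6 ≈ 0.8333.
Is 5/6 < 1? YES.
Since P[∪ A_i] ≤ 5/6 < 1, the complement has P[∩ A_i^c] ≥ 1 − 5/6 = 1/6 > 0, so some outcome avoids every A_i.

40·p = 5/6 ≈ 0.8333; existence CERTIFIED by the union bound.


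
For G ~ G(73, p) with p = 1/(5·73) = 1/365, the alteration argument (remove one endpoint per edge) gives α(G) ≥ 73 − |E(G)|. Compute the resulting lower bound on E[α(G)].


E[|E(G)|] = C(73, 2)·p = 2628 · (1/365) = 36/5.
E[α(G)] ≥ n − E[|E(G)|] = 73 − 36/5 = 329/5.
Numerically: ≈ 65.800000.
(This is only a lower bound; the true E[α(G)] may be larger.)

E[α(G)] ≥ 329/5 ≈ 65.800000.


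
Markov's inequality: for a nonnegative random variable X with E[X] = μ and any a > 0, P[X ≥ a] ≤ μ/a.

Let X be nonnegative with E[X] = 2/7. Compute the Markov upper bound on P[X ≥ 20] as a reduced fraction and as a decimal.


μ = E[X] = 2/7, a = 20.
Markov: P[X ≥ 20] ≤ μ/a = (2/7)/20 = 1/70.
Numerically: ≈ 0.014.
(Since a = 20 > μ = 0.286, the bound 1/70 is < 1 and informative.)

P[X ≥ 20] ≤ 1/70 ≈ 0.014.
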